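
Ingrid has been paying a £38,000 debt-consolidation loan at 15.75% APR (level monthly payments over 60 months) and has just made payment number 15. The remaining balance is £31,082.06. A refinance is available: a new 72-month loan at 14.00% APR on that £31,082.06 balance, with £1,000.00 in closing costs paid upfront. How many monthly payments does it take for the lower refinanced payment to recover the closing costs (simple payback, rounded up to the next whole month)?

Current payment = 38,000 × 15.75%/12 / (1 − (1+0.0131250)^−60) = £919.05.
Refinanced payment = 31,082.06 × 0.0116667 / (1 − (1+0.0116667)^−72) = £640.47.
Monthly savings = £919.05 − £640.47 = £278.58.
Break-even = £1,000.00 / £278.58 = 3.59 → 4 months.

4 months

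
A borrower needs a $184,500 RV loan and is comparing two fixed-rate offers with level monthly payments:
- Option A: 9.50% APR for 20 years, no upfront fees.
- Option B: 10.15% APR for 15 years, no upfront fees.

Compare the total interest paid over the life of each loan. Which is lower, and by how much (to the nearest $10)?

Option B by $52,820

Option A: at 9.50% the monthly rate is 0.0079167, so the payment is 184,500 × 0.0079167 / (1 − 1.0079167^−240) = $1,719.78.
Total interest on Option A = 240 × $1,719.78 − $184,500 = $228,247.20.
Option B: monthly rate = 10.15%/12 = 0.0084583; payment = 184,500 × 0.0084583 / (1 − (1+0.0084583)^−180) = $1,999.61.
Total interest on Option B = 180 × $1,999.61 − $184,500 = $175,429.80.
Option B is lower by $52,817.40.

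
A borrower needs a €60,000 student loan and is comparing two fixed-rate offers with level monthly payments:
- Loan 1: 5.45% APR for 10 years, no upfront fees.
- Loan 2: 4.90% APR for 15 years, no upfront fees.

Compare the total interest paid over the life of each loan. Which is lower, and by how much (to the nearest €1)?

Loan 1: at 5.45% the monthly rate is 0.0045417, so the payment is 60,000 × 0.0045417 / (1 − 1.0045417^−120) = €649.67.
Total interest on Loan 1 = 120 × €649.67 − €60,000 = €17,960.40.
Loan 2: at 4.90% the monthly rate is 0.0040833, so the payment is 60,000 × 0.0040833 / (1 − 1.0040833^−180) = €471.36.
Total interest on Loan 2 = 180 × €471.36 − €60,000 = €24,844.80.
Loan 1 is lower by €6,884.40.

Loan 1 by €6,884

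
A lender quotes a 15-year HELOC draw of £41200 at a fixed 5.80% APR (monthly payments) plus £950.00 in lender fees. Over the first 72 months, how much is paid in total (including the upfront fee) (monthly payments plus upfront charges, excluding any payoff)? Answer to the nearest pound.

At 5.80% the monthly rate is 0.0048333, so the payment is 41,200 × 0.0048333 / (1 − 1.0048333^−180) = £343.23.
Total outlay = 72 × £343.23 + £950.00 = £25,662.56.

£25,663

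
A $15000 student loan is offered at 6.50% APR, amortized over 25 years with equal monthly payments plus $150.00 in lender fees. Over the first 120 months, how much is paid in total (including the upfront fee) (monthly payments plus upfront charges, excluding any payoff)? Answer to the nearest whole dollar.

$12,304

Monthly rate = 6.5%/12 = 0.0054167; payment = 15,000 × 0.0054167 / (1 − (1+0.0054167)^−300) = $101.28.
Total outlay = 120 × $101.28 + $150.00 = $12,303.60.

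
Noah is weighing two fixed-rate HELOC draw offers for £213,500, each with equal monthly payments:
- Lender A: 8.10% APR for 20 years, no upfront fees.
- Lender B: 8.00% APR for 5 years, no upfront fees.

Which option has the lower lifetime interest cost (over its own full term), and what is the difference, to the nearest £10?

Lender B by £172,050

Lender A: monthly rate = 8.1%/12 = 0.0067500; payment = 213,500 × 0.0067500 / (1 − (1+0.0067500)^−240) = £1,799.11.
Total interest on Lender A = 240 × £1,799.11 − £213,500 = £218,286.40.
Lender B: at 8.00% the monthly rate is 0.0066667, so the payment is 213,500 × 0.0066667 / (1 − 1.0066667^−60) = £4,329.01.
Total interest on Lender B = 60 × £4,329.01 − £213,500 = £46,240.60.
Lender B is lower by £172,045.80.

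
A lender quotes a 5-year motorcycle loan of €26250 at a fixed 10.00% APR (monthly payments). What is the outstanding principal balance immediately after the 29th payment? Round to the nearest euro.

€15,182

With monthly rate i = 10%/12 = 0.0083333, the balance after k of n payments is P · [(1+i)^n − (1+i)^k] / [(1+i)^n − 1].
(1+0.0083333)^60 = 1.64530893 and (1+0.0083333)^29 = 1.27209517, so the balance is 26,250 × (1.64530893 − 1.27209517) / (1.64530893 − 1) = €15,181.66.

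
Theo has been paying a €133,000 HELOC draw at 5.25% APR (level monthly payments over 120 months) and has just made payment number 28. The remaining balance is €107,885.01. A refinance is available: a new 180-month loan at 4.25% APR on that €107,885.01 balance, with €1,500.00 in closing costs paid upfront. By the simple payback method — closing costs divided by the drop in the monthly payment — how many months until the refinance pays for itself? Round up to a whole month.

Current payment = 133,000 × 5.25%/12 / (1 − (1+0.0043750)^−120) = €1,426.98.
Refinanced payment = 107,885.01 × 0.0035417 / (1 − (1+0.0035417)^−180) = €811.60.
Monthly savings = €1,426.98 − €811.60 = €615.38.
Break-even = €1,500.00 / €615.38 = 2.44 → 3 months.

3 months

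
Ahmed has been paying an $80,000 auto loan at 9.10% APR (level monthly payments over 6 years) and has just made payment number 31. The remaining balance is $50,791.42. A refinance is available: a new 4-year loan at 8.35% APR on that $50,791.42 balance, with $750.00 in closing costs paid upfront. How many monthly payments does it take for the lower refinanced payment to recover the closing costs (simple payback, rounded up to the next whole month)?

4 months

Current payment = 80,000 × 9.1%/12 / (1 − (1+0.0075833)^−72) = $1,446.02.
Refinanced payment = 50,791.42 × 0.0069583 / (1 − (1+0.0069583)^−48) = $1,248.33.
Monthly savings = $1,446.02 − $1,248.33 = $197.69.
Break-even = $750.00 / $197.69 = 3.79 → 4 months.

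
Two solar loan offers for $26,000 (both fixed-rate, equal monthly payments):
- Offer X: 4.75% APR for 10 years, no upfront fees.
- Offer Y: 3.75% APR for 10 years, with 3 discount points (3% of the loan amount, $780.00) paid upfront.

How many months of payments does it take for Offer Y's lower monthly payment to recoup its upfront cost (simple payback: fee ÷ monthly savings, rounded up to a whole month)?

63 months

Offer X: monthly rate = 4.75%/12 = 0.0039583; payment = 26,000 × 0.0039583 / (1 − (1+0.0039583)^−120) = $272.60.
Offer Y: at 3.75% the monthly rate is 0.0031250, so the payment is 26,000 × 0.0031250 / (1 − 1.0031250^−120) = $260.16.
Monthly savings = $272.60 − $260.16 = $12.44.
Break-even = $780.00 / $12.44 = 62.70 → 63 months.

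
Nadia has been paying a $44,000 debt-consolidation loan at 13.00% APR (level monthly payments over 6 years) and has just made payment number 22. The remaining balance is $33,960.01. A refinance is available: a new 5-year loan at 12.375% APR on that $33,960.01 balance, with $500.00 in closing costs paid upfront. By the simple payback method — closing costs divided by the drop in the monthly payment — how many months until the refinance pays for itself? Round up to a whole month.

Current payment = 44,000 × 13%/12 / (1 − (1+0.0108333)^−72) = $883.26.
Refinanced payment = 33,960.01 × 0.0103125 / (1 − (1+0.0103125)^−60) = $761.87.
Monthly savings = $883.26 − $761.87 = $121.39.
Break-even = $500.00 / $121.39 = 4.12 → 5 months.

5 months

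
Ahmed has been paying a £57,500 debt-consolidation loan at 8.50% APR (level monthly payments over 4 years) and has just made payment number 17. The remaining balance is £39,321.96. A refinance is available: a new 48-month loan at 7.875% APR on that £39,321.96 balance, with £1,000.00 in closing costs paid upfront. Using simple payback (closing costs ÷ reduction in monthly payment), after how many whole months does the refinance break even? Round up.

3 months

Current payment = 57,500 × 8.5%/12 / (1 − (1+0.0070833)^−48) = £1,417.28.
Refinanced payment = 39,321.96 × 0.0065625 / (1 − (1+0.0065625)^−48) = £957.66.
Monthly savings = £1,417.28 − £957.66 = £459.62.
Break-even = £1,000.00 / £459.62 = 2.18 → 3 months.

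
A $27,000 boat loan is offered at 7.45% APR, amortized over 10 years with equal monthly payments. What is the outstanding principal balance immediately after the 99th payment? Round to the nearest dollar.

$6,278

With monthly rate i = 7.45%/12 = 0.0062083, the balance after k of n payments is P · [(1+i)^n − (1+i)^k] / [(1+i)^n − 1].
(1+0.0062083)^120 = 2.10159572 and (1+0.0062083)^99 = 1.84545334, so the balance is 27,000 × (2.10159572 − 1.84545334) / (2.10159572 − 1) = $6,278.02.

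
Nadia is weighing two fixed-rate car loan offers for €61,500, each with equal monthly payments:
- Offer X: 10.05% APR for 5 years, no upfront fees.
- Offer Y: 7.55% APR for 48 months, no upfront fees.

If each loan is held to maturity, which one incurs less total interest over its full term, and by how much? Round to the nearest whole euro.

Offer X: monthly rate = 10.05%/12 = 0.0083750; payment = 61,500 × 0.0083750 / (1 − (1+0.0083750)^−60) = €1,308.21.
Total interest on Offer X = 60 × €1,308.21 − €61,500 = €16,992.60.
Offer Y: monthly rate = 7.55%/12 = 0.0062917; payment = 61,500 × 0.0062917 / (1 − (1+0.0062917)^−48) = €1,488.44.
Total interest on Offer Y = 48 × €1,488.44 − €61,500 = €9,945.12.
Offer Y is lower by €7,047.48.

Offer Y by €7,047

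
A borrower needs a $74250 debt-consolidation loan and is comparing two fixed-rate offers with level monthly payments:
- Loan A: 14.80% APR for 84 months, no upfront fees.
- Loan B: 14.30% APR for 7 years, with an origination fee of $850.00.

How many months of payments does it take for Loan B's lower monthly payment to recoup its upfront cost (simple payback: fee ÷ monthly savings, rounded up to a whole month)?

Loan A: monthly rate = 14.8%/12 = 0.0123333; payment = 74,250 × 0.0123333 / (1 − (1+0.0123333)^−84) = $1,424.47.
Loan B: at 14.30% the monthly rate is 0.0119167, so the payment is 74,250 × 0.0119167 / (1 − 1.0119167^−84) = $1,403.78.
Monthly savings = $1,424.47 − $1,403.78 = $20.69.
Break-even = $850.00 / $20.69 = 41.08 → 42 months.

42 months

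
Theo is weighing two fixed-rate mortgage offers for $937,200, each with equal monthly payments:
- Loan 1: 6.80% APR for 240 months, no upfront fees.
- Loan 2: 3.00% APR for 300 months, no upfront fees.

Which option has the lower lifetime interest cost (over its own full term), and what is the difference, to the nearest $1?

Loan 2 by $383,672

Loan 1: at 6.80% the monthly rate is 0.0056667, so the payment is 937,200 × 0.0056667 / (1 − 1.0056667^−240) = $7,154.02.
Total interest on Loan 1 = 240 × $7,154.02 − $937,200 = $779,764.80.
Loan 2: at 3.00% the monthly rate is 0.0025000, so the payment is 937,200 × 0.0025000 / (1 − 1.0025000^−300) = $4,444.31.
Total interest on Loan 2 = 300 × $4,444.31 − $937,200 = $396,093.00.
Loan 2 is lower by $383,671.80.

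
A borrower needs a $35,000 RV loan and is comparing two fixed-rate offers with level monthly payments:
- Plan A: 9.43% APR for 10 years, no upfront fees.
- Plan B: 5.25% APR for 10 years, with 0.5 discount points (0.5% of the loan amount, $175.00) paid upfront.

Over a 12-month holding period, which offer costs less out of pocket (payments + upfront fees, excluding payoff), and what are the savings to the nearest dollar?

Plan B by $737

Plan A: at 9.43% the monthly rate is 0.0078583, so the payment is 35,000 × 0.0078583 / (1 − 1.0078583^−120) = $451.55.
Plan B: monthly rate = 5.25%/12 = 0.0043750; payment = 35,000 × 0.0043750 / (1 − (1+0.0043750)^−120) = $375.52.
Over 12 months: Plan A costs 12 × $451.55 = $5,418.60; Plan B costs 12 × $375.52 + $175.00 = $4,681.24.
Plan B is cheaper by $5,418.60 − $4,681.24 = $737.36.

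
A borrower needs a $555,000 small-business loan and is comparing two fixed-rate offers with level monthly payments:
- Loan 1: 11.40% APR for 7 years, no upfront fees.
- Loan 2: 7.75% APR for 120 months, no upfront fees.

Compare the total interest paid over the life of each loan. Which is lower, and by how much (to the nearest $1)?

Loan 2 by $8,816

Loan 1: monthly rate = 11.4%/12 = 0.0095000; payment = 555,000 × 0.0095000 / (1 − (1+0.0095000)^−84) = $9,620.08.
Total interest on Loan 1 = 84 × $9,620.08 − $555,000 = $253,086.72.
Loan 2: monthly rate = 7.75%/12 = 0.0064583; payment = 555,000 × 0.0064583 / (1 − (1+0.0064583)^−120) = $6,660.59.
Total interest on Loan 2 = 120 × $6,660.59 − $555,000 = $244,270.80.
Loan 2 is lower by $8,815.92.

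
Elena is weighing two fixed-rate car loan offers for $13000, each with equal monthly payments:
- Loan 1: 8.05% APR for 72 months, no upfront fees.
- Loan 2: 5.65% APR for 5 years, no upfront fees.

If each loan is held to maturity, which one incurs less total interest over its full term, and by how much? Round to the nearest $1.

Loan 1: monthly rate = 8.05%/12 = 0.0067083; payment = 13,000 × 0.0067083 / (1 − (1+0.0067083)^−72) = $228.25.
Total interest on Loan 1 = 72 × $228.25 − $13,000 = $3,434.00.
Loan 2: at 5.65% the monthly rate is 0.0047083, so the payment is 13,000 × 0.0047083 / (1 − 1.0047083^−60) = $249.22.
Total interest on Loan 2 = 60 × $249.22 − $13,000 = $1,953.20.
Loan 2 is lower by $1,480.80.

Loan 2 by $1,481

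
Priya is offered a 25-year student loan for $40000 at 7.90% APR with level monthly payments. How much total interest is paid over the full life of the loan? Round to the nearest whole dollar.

$51,824

At 7.90% the monthly rate is 0.0065833, so the payment is 40,000 × 0.0065833 / (1 − 1.0065833^−300) = $306.08.
Total paid = 300 × $306.08 = $91,824.00; interest = $91,824.00 − $40,000 = $51,824.00.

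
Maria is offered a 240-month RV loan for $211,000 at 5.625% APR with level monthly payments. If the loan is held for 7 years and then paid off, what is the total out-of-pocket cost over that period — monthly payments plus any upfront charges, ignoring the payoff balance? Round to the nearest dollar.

$123,176

At 5.625% the monthly rate is 0.0046875, so the payment is 211,000 × 0.0046875 / (1 − 1.0046875^−240) = $1,466.38.
Total outlay = 84 × $1,466.38 = $123,175.92.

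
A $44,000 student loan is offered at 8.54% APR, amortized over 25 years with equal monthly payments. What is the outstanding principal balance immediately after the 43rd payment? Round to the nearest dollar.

With monthly rate i = 8.54%/12 = 0.0071167, the balance after k of n payments is P · [(1+i)^n − (1+i)^k] / [(1+i)^n − 1].
(1+0.0071167)^300 = 8.39334232 and (1+0.0071167)^43 = 1.35653397, so the balance is 44,000 × (8.39334232 − 1.35653397) / (8.39334232 − 1) = $41,878.16.

$41,878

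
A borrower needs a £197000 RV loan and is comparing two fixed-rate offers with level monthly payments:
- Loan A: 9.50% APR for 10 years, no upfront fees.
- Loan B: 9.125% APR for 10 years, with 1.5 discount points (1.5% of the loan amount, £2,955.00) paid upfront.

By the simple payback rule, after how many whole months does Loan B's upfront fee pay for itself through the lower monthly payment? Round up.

74 months

Loan A: monthly rate = 9.5%/12 = 0.0079167; payment = 197,000 × 0.0079167 / (1 − (1+0.0079167)^−120) = £2,549.13.
Loan B: at 9.125% the monthly rate is 0.0076042, so the payment is 197,000 × 0.0076042 / (1 − 1.0076042^−120) = £2,508.86.
Monthly savings = £2,549.13 − £2,508.86 = £40.27.
Break-even = £2,955.00 / £40.27 = 73.38 → 74 months.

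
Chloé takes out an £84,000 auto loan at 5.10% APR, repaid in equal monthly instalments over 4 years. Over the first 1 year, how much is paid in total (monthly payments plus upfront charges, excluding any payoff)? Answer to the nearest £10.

£23,260

At 5.10% the monthly rate is 0.0042500, so the payment is 84,000 × 0.0042500 / (1 − 1.0042500^−48) = £1,938.27.
Total outlay = 12 × £1,938.27 = £23,259.24.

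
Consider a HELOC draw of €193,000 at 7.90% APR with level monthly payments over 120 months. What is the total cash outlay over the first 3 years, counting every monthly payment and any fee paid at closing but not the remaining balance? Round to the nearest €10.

At 7.90% the monthly rate is 0.0065833, so the payment is 193,000 × 0.0065833 / (1 − 1.0065833^−120) = €2,331.44.
Total outlay = 36 × €2,331.44 = €83,931.84.

€83,930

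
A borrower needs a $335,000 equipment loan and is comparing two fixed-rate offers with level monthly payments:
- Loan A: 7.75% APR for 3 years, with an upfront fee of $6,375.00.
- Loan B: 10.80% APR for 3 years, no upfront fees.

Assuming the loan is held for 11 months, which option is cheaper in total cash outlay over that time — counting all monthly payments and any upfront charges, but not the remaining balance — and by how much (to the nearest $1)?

Loan B by $1,132

Loan A: monthly rate = 7.75%/12 = 0.0064583; payment = 335,000 × 0.0064583 / (1 − (1+0.0064583)^−36) = $10,459.09.
Loan B: monthly rate = 10.8%/12 = 0.0090000; payment = 335,000 × 0.0090000 / (1 − (1+0.0090000)^−36) = $10,935.77.
Over 11 months: Loan A costs 11 × $10,459.09 + $6,375.00 = $121,424.99; Loan B costs 11 × $10,935.77 = $120,293.47.
Loan B is cheaper by $121,424.99 − $120,293.47 = $1,131.52.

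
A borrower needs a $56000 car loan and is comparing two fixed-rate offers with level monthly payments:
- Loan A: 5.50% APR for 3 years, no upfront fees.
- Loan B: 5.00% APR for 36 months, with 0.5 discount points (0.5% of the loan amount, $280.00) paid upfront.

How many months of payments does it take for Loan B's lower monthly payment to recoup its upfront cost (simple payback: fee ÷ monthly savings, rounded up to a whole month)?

Loan A: at 5.50% the monthly rate is 0.0045833, so the payment is 56,000 × 0.0045833 / (1 − 1.0045833^−36) = $1,690.97.
Loan B: at 5.00% the monthly rate is 0.0041667, so the payment is 56,000 × 0.0041667 / (1 − 1.0041667^−36) = $1,678.37.
Monthly savings = $1,690.97 − $1,678.37 = $12.60.
Break-even = $280.00 / $12.60 = 22.22 → 23 months.

23 months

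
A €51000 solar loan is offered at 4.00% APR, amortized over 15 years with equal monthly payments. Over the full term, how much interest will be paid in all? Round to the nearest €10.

At 4.00% the monthly rate is 0.0033333, so the payment is 51,000 × 0.0033333 / (1 − 1.0033333^−180) = €377.24.
Total paid = 180 × €377.24 = €67,903.20; interest = €67,903.20 − €51,000 = €16,903.20.

€16,900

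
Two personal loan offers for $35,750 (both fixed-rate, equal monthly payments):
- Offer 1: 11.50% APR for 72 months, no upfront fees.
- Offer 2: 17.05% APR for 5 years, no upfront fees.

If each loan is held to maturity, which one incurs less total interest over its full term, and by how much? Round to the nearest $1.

Offer 1: at 11.50% the monthly rate is 0.0095833, so the payment is 35,750 × 0.0095833 / (1 − 1.0095833^−72) = $689.66.
Total interest on Offer 1 = 72 × $689.66 − $35,750 = $13,905.52.
Offer 2: at 17.05% the monthly rate is 0.0142083, so the payment is 35,750 × 0.0142083 / (1 − 1.0142083^−60) = $889.44.
Total interest on Offer 2 = 60 × $889.44 − $35,750 = $17,616.40.
Offer 1 is lower by $3,710.88.

Offer 1 by $3,711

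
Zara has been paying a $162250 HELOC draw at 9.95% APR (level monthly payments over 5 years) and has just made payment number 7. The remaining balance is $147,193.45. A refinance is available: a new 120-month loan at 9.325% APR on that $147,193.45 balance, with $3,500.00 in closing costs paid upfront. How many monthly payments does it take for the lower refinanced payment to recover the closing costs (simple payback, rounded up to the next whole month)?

Current payment = 162,250 × 9.95%/12 / (1 − (1+0.0082917)^−60) = $3,443.34.
Refinanced payment = 147,193.45 × 0.0077708 / (1 − (1+0.0077708)^−120) = $1,890.57.
Monthly savings = $3,443.34 − $1,890.57 = $1,552.77.
Break-even = $3,500.00 / $1,552.77 = 2.25 → 3 months.

3 months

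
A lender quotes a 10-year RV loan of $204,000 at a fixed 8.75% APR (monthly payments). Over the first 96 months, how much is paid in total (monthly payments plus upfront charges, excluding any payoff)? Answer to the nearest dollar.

$245,440

Monthly rate = 8.75%/12 = 0.0072917; payment = 204,000 × 0.0072917 / (1 − (1+0.0072917)^−120) = $2,556.67.
Total outlay = 96 × $2,556.67 = $245,440.32.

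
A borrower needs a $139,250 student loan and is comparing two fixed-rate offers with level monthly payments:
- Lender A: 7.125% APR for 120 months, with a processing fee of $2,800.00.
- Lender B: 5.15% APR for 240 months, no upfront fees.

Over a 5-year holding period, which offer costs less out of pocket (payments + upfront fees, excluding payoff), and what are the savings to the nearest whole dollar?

Lender B by $44,514

Lender A: monthly rate = 7.125%/12 = 0.0059375; payment = 139,250 × 0.0059375 / (1 − (1+0.0059375)^−120) = $1,625.80.
Lender B: at 5.15% the monthly rate is 0.0042917, so the payment is 139,250 × 0.0042917 / (1 − 1.0042917^−240) = $930.57.
Over 60 months: Lender A costs 60 × $1,625.80 + $2,800.00 = $100,348.00; Lender B costs 60 × $930.57 = $55,834.20.
Lender B is cheaper by $100,348.00 − $55,834.20 = $44,513.80.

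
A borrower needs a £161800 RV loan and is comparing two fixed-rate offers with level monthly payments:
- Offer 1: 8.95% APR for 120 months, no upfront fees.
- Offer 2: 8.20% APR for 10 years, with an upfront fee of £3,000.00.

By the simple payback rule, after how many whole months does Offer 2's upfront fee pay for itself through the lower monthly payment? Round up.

47 months

Offer 1: at 8.95% the monthly rate is 0.0074583, so the payment is 161,800 × 0.0074583 / (1 − 1.0074583^−120) = £2,045.24.
Offer 2: at 8.20% the monthly rate is 0.0068333, so the payment is 161,800 × 0.0068333 / (1 − 1.0068333^−120) = £1,980.22.
Monthly savings = £2,045.24 − £1,980.22 = £65.02.
Break-even = £3,000.00 / £65.02 = 46.14 → 47 months.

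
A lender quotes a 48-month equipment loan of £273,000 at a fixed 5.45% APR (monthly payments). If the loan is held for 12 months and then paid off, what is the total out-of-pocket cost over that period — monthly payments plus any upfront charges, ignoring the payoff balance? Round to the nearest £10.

At 5.45% the monthly rate is 0.0045417, so the payment is 273,000 × 0.0045417 / (1 − 1.0045417^−48) = £6,342.80.
Total outlay = 12 × £6,342.80 = £76,113.60.

£76,110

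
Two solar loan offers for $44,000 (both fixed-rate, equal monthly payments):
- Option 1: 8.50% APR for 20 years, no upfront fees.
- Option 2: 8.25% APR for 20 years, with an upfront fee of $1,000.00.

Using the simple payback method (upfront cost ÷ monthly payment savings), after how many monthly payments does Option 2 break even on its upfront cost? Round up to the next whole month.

Option 1: monthly rate = 8.5%/12 = 0.0070833; payment = 44,000 × 0.0070833 / (1 − (1+0.0070833)^−240) = $381.84.
Option 2: monthly rate = 8.25%/12 = 0.0068750; payment = 44,000 × 0.0068750 / (1 − (1+0.0068750)^−240) = $374.91.
Monthly savings = $381.84 − $374.91 = $6.93.
Break-even = $1,000.00 / $6.93 = 144.30 → 145 months.

145 months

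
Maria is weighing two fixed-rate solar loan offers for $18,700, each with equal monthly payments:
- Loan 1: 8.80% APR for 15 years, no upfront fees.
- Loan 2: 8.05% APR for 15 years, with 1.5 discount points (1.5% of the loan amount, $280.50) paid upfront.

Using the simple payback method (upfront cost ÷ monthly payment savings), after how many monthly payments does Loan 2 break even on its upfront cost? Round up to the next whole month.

35 months

Loan 1: at 8.80% the monthly rate is 0.0073333, so the payment is 18,700 × 0.0073333 / (1 − 1.0073333^−180) = $187.45.
Loan 2: at 8.05% the monthly rate is 0.0067083, so the payment is 18,700 × 0.0067083 / (1 − 1.0067083^−180) = $179.25.
Monthly savings = $187.45 − $179.25 = $8.20.
Break-even = $280.50 / $8.20 = 34.21 → 35 months.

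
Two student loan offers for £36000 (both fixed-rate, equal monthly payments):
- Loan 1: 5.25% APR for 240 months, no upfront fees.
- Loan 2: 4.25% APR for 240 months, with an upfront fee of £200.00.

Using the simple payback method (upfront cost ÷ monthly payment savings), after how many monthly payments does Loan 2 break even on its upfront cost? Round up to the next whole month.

11 months

Loan 1: monthly rate = 5.25%/12 = 0.0043750; payment = 36,000 × 0.0043750 / (1 − (1+0.0043750)^−240) = £242.58.
Loan 2: monthly rate = 4.25%/12 = 0.0035417; payment = 36,000 × 0.0035417 / (1 − (1+0.0035417)^−240) = £222.92.
Monthly savings = £242.58 − £222.92 = £19.66.
Break-even = £200.00 / £19.66 = 10.17 → 11 months.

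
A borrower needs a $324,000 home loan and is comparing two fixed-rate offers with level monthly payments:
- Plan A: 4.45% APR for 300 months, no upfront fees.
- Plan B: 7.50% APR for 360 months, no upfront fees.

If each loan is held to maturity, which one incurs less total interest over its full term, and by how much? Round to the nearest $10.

Plan A by $278,050

Plan A: at 4.45% the monthly rate is 0.0037083, so the payment is 324,000 × 0.0037083 / (1 − 1.0037083^−300) = $1,791.71.
Total interest on Plan A = 300 × $1,791.71 − $324,000 = $213,513.00.
Plan B: monthly rate = 7.5%/12 = 0.0062500; payment = 324,000 × 0.0062500 / (1 − (1+0.0062500)^−360) = $2,265.46.
Total interest on Plan B = 360 × $2,265.46 − $324,000 = $491,565.60.
Plan A is lower by $278,052.60.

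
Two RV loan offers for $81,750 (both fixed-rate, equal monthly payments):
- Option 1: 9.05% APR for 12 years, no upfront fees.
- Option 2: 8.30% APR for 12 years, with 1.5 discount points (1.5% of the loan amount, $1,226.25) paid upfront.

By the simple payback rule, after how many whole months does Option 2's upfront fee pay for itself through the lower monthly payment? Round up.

36 months

Option 1: monthly rate = 9.05%/12 = 0.0075417; payment = 81,750 × 0.0075417 / (1 − (1+0.0075417)^−144) = $932.64.
Option 2: monthly rate = 8.3%/12 = 0.0069167; payment = 81,750 × 0.0069167 / (1 − (1+0.0069167)^−144) = $898.41.
Monthly savings = $932.64 − $898.41 = $34.23.
Break-even = $1,226.25 / $34.23 = 35.82 → 36 months.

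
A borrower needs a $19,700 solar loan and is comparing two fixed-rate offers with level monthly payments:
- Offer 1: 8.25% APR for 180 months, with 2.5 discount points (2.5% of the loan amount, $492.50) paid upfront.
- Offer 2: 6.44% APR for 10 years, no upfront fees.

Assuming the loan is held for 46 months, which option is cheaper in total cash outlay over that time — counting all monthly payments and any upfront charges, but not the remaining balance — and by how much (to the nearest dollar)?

Offer 1 by $978

Offer 1: at 8.25% the monthly rate is 0.0068750, so the payment is 19,700 × 0.0068750 / (1 − 1.0068750^−180) = $191.12.
Offer 2: at 6.44% the monthly rate is 0.0053667, so the payment is 19,700 × 0.0053667 / (1 − 1.0053667^−120) = $223.09.
Over 46 months: Offer 1 costs 46 × $191.12 + $492.50 = $9,284.02; Offer 2 costs 46 × $223.09 = $10,262.14.
Offer 1 is cheaper by $10,262.14 − $9,284.02 = $978.12.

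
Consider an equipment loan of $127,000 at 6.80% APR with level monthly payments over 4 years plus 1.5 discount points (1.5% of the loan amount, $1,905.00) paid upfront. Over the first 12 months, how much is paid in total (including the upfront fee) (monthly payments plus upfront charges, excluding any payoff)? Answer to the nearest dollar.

Monthly rate = 6.8%/12 = 0.0056667; payment = 127,000 × 0.0056667 / (1 − (1+0.0056667)^−48) = $3,029.40.
Total outlay = 12 × $3,029.40 + $1,905.00 = $38,257.80.

$38,258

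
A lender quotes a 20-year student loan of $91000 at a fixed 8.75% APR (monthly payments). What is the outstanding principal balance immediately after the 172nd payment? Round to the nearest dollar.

$42,994

With monthly rate i = 8.75%/12 = 0.0072917, the balance after k of n payments is P · [(1+i)^n − (1+i)^k] / [(1+i)^n − 1].
(1+0.0072917)^240 = 5.71818037 and (1+0.0072917)^172 = 3.48900394, so the balance is 91,000 × (5.71818037 − 3.48900394) / (5.71818037 − 1) = $42,994.34.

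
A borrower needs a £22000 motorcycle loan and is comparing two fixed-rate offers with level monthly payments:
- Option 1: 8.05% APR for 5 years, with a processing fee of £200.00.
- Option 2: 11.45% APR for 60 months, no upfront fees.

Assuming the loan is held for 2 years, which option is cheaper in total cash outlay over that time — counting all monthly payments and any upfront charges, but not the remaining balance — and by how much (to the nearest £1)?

Option 1 by £680

Option 1: monthly rate = 8.05%/12 = 0.0067083; payment = 22,000 × 0.0067083 / (1 − (1+0.0067083)^−60) = £446.61.
Option 2: at 11.45% the monthly rate is 0.0095417, so the payment is 22,000 × 0.0095417 / (1 − 1.0095417^−60) = £483.29.
Over 24 months: Option 1 costs 24 × £446.61 + £200.00 = £10,918.64; Option 2 costs 24 × £483.29 = £11,598.96.
Option 1 is cheaper by £11,598.96 − £10,918.64 = £680.32.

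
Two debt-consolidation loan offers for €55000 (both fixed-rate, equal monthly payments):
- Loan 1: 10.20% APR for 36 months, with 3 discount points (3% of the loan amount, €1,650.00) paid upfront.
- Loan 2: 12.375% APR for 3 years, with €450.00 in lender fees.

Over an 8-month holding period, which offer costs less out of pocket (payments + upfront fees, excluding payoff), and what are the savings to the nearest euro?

Loan 2 by €746

Loan 1: at 10.20% the monthly rate is 0.0085000, so the payment is 55,000 × 0.0085000 / (1 − 1.0085000^−36) = €1,779.86.
Loan 2: monthly rate = 12.375%/12 = 0.0103125; payment = 55,000 × 0.0103125 / (1 − (1+0.0103125)^−36) = €1,836.65.
Over 8 months: Loan 1 costs 8 × €1,779.86 + €1,650.00 = €15,888.88; Loan 2 costs 8 × €1,836.65 + €450.00 = €15,143.20.
Loan 2 is cheaper by €15,888.88 − €15,143.20 = €745.68.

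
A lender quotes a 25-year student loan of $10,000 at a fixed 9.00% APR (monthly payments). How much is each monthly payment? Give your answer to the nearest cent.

$83.92

Monthly rate = 9%/12 = 0.0075000; payment = 10,000 × 0.0075000 / (1 − (1+0.0075000)^−300) = $83.92.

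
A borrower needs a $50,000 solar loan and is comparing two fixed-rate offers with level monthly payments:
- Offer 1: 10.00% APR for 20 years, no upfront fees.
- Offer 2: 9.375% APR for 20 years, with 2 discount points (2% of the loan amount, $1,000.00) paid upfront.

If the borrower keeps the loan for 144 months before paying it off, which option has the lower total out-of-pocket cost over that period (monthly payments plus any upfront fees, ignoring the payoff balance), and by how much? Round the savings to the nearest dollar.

Offer 2 by $1,955

Offer 1: monthly rate = 10%/12 = 0.0083333; payment = 50,000 × 0.0083333 / (1 − (1+0.0083333)^−240) = $482.51.
Offer 2: at 9.375% the monthly rate is 0.0078125, so the payment is 50,000 × 0.0078125 / (1 − 1.0078125^−240) = $461.99.
Over 144 months: Offer 1 costs 144 × $482.51 = $69,481.44; Offer 2 costs 144 × $461.99 + $1,000.00 = $67,526.56.
Offer 2 is cheaper by $69,481.44 − $67,526.56 = $1,954.88.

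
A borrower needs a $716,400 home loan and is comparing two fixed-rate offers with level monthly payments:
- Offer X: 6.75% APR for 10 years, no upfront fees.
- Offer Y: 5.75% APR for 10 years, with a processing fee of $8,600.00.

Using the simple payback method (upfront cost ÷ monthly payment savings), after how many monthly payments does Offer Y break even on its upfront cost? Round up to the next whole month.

Offer X: at 6.75% the monthly rate is 0.0056250, so the payment is 716,400 × 0.0056250 / (1 − 1.0056250^−120) = $8,226.00.
Offer Y: monthly rate = 5.75%/12 = 0.0047917; payment = 716,400 × 0.0047917 / (1 − (1+0.0047917)^−120) = $7,863.87.
Monthly savings = $8,226.00 − $7,863.87 = $362.13.
Break-even = $8,600.00 / $362.13 = 23.75 → 24 months.

24 months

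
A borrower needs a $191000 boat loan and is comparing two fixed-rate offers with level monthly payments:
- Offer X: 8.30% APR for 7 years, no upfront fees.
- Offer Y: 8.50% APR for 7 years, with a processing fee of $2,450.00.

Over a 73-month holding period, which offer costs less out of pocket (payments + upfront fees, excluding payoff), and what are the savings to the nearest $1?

Offer X: monthly rate = 8.3%/12 = 0.0069167; payment = 191,000 × 0.0069167 / (1 − (1+0.0069167)^−84) = $3,005.59.
Offer Y: monthly rate = 8.5%/12 = 0.0070833; payment = 191,000 × 0.0070833 / (1 − (1+0.0070833)^−84) = $3,024.77.
Over 73 months: Offer X costs 73 × $3,005.59 = $219,408.07; Offer Y costs 73 × $3,024.77 + $2,450.00 = $223,258.21.
Offer X is cheaper by $223,258.21 − $219,408.07 = $3,850.14.

Offer X by $3,850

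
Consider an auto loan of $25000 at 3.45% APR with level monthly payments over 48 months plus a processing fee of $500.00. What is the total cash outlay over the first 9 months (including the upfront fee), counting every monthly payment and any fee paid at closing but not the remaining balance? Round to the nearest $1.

$5,525

At 3.45% the monthly rate is 0.0028750, so the payment is 25,000 × 0.0028750 / (1 − 1.0028750^−48) = $558.34.
Total outlay = 9 × $558.34 + $500.00 = $5,525.06.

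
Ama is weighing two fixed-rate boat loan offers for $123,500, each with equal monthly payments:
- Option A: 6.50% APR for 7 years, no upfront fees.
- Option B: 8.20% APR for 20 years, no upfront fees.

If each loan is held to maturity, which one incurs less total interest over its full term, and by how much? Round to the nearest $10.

Option A by $97,570

Option A: at 6.50% the monthly rate is 0.0054167, so the payment is 123,500 × 0.0054167 / (1 − 1.0054167^−84) = $1,833.91.
Total interest on Option A = 84 × $1,833.91 − $123,500 = $30,548.44.
Option B: at 8.20% the monthly rate is 0.0068333, so the payment is 123,500 × 0.0068333 / (1 − 1.0068333^−240) = $1,048.43.
Total interest on Option B = 240 × $1,048.43 − $123,500 = $128,123.20.
Option A is lower by $97,574.76.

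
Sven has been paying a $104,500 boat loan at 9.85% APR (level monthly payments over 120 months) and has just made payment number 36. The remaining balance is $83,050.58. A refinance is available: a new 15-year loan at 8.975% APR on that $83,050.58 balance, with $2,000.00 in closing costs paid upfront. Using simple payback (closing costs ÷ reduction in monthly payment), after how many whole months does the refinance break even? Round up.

Current payment = 104,500 × 9.85%/12 / (1 − (1+0.0082083)^−120) = $1,372.31.
Refinanced payment = 83,050.58 × 0.0074792 / (1 − (1+0.0074792)^−180) = $841.12.
Monthly savings = $1,372.31 − $841.12 = $531.19.
Break-even = $2,000.00 / $531.19 = 3.77 → 4 months.

4 months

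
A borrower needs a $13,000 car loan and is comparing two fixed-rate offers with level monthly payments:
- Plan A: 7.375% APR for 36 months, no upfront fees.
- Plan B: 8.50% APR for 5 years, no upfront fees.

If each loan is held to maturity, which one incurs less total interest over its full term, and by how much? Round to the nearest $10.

Plan A by $1,470

Plan A: monthly rate = 7.375%/12 = 0.0061458; payment = 13,000 × 0.0061458 / (1 − (1+0.0061458)^−36) = $403.63.
Total interest on Plan A = 36 × $403.63 − $13,000 = $1,530.68.
Plan B: at 8.50% the monthly rate is 0.0070833, so the payment is 13,000 × 0.0070833 / (1 − 1.0070833^−60) = $266.71.
Total interest on Plan B = 60 × $266.71 − $13,000 = $3,002.60.
Plan A is lower by $1,471.92.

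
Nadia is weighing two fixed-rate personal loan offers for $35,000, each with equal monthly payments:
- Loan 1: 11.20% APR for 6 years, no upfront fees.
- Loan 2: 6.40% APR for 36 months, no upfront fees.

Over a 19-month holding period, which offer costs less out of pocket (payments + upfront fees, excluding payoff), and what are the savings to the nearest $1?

Loan 1 by $7,625

Loan 1: at 11.20% the monthly rate is 0.0093333, so the payment is 35,000 × 0.0093333 / (1 − 1.0093333^−72) = $669.78.
Loan 2: monthly rate = 6.4%/12 = 0.0053333; payment = 35,000 × 0.0053333 / (1 − (1+0.0053333)^−36) = $1,071.12.
Over 19 months: Loan 1 costs 19 × $669.78 = $12,725.82; Loan 2 costs 19 × $1,071.12 = $20,351.28.
Loan 1 is cheaper by $20,351.28 − $12,725.82 = $7,625.46.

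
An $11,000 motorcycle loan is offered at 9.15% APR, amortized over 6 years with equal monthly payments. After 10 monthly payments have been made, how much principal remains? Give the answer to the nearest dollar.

$9,807

With monthly rate i = 9.15%/12 = 0.0076250, the balance after k of n payments is P · [(1+i)^n − (1+i)^k] / [(1+i)^n − 1].
(1+0.0076250)^72 = 1.72791852 and (1+0.0076250)^10 = 1.07892024, so the balance is 11,000 × (1.72791852 − 1.07892024) / (1.72791852 − 1) = $9,807.39.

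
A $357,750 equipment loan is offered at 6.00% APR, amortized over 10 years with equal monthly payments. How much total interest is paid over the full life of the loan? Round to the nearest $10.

At 6.00% the monthly rate is 0.0050000, so the payment is 357,750 × 0.0050000 / (1 − 1.0050000^−120) = $3,971.76.
Total paid = 120 × $3,971.76 = $476,611.20; interest = $476,611.20 − $357,750 = $118,861.20.

$118,860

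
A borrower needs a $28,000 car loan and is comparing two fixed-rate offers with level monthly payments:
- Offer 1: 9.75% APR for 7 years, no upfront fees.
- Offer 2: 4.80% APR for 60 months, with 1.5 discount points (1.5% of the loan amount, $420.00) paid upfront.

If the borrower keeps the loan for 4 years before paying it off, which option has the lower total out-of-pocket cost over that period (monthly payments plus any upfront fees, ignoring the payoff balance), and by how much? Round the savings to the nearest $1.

Offer 1: at 9.75% the monthly rate is 0.0081250, so the payment is 28,000 × 0.0081250 / (1 − 1.0081250^−84) = $461.22.
Offer 2: monthly rate = 4.8%/12 = 0.0040000; payment = 28,000 × 0.0040000 / (1 − (1+0.0040000)^−60) = $525.83.
Over 48 months: Offer 1 costs 48 × $461.22 = $22,138.56; Offer 2 costs 48 × $525.83 + $420.00 = $25,659.84.
Offer 1 is cheaper by $25,659.84 − $22,138.56 = $3,521.28.

Offer 1 by $3,521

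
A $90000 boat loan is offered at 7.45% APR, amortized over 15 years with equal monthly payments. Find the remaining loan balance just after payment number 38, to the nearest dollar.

$78,340

With monthly rate i = 7.45%/12 = 0.0062083, the balance after k of n payments is P · [(1+i)^n − (1+i)^k] / [(1+i)^n − 1].
(1+0.0062083)^180 = 3.04665840 and (1+0.0062083)^38 = 1.26514578, so the balance is 90,000 × (3.04665840 − 1.26514578) / (3.04665840 − 1) = $78,340.45.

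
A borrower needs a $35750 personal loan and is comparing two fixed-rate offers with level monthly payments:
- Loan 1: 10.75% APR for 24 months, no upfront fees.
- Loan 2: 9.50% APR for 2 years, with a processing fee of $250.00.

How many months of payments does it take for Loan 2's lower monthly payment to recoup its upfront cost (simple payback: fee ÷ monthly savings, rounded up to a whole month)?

Loan 1: at 10.75% the monthly rate is 0.0089583, so the payment is 35,750 × 0.0089583 / (1 − 1.0089583^−24) = $1,662.08.
Loan 2: monthly rate = 9.5%/12 = 0.0079167; payment = 35,750 × 0.0079167 / (1 − (1+0.0079167)^−24) = $1,641.44.
Monthly savings = $1,662.08 − $1,641.44 = $20.64.
Break-even = $250.00 / $20.64 = 12.11 → 13 months.

13 months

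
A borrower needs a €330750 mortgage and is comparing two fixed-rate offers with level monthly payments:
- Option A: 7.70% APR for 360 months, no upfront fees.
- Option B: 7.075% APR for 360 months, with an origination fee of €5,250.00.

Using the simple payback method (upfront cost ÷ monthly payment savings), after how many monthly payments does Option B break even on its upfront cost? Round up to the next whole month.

38 months

Option A: monthly rate = 7.7%/12 = 0.0064167; payment = 330,750 × 0.0064167 / (1 − (1+0.0064167)^−360) = €2,358.12.
Option B: at 7.075% the monthly rate is 0.0058958, so the payment is 330,750 × 0.0058958 / (1 − 1.0058958^−360) = €2,217.17.
Monthly savings = €2,358.12 − €2,217.17 = €140.95.
Break-even = €5,250.00 / €140.95 = 37.25 → 38 months.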